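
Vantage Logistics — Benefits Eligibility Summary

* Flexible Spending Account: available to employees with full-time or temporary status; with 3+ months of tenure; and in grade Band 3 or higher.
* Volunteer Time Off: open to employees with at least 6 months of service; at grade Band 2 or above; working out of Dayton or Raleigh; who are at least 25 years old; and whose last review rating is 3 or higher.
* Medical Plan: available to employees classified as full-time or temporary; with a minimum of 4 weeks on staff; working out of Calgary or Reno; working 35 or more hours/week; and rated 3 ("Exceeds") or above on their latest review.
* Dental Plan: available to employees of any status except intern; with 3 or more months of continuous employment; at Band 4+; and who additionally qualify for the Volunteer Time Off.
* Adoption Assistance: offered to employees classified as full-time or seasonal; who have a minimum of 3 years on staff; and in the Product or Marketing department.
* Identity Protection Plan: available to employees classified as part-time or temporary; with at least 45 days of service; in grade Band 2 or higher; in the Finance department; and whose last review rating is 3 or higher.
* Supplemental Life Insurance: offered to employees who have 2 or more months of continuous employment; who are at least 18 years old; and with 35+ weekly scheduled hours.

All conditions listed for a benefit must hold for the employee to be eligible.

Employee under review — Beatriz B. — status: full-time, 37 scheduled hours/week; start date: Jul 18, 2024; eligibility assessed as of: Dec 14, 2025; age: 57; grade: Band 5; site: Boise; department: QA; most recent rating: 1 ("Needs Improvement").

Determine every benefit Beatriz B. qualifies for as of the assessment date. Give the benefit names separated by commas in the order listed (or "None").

Service from Jul 18, 2024 to Dec 14, 2025: 514 days.
Flexible Spending Account — status full-time ✓; service 514 days ≥ 3 months (≈90 days) ✓; grade Band 5 ≥ Band 3 ✓ → eligible.
Volunteer Time Off — service 514 days ≥ 6 months (≈180 days) ✓; grade Band 5 ≥ Band 2 ✓; site Boise ✗ (not Dayton or Raleigh) → not eligible.
Medical Plan — status full-time ✓; service 514 days ≥ 4 weeks (≈28 days) ✓; site Boise ✗ (not Calgary or Reno) → not eligible.
Dental Plan — status full-time ✓ (not excluded); service 514 days ≥ 3 months (≈90 days) ✓; grade Band 5 ≥ Band 4 ✓; not eligible for Volunteer Time Off ✗ → not eligible.
Adoption Assistance — status full-time ✓; service 514 days < 3 years (≈1095 days) ✗ → not eligible.
Identity Protection Plan — status full-time ✗ (requires part-time or temporary) → not eligible.
Supplemental Life Insurance — service 514 days ≥ 2 months (≈60 days) ✓; age 57 ≥ 18 ✓; 37 hrs/wk ≥ 35 ✓ → eligible.

Flexible Spending Account, Supplemental Life Insurance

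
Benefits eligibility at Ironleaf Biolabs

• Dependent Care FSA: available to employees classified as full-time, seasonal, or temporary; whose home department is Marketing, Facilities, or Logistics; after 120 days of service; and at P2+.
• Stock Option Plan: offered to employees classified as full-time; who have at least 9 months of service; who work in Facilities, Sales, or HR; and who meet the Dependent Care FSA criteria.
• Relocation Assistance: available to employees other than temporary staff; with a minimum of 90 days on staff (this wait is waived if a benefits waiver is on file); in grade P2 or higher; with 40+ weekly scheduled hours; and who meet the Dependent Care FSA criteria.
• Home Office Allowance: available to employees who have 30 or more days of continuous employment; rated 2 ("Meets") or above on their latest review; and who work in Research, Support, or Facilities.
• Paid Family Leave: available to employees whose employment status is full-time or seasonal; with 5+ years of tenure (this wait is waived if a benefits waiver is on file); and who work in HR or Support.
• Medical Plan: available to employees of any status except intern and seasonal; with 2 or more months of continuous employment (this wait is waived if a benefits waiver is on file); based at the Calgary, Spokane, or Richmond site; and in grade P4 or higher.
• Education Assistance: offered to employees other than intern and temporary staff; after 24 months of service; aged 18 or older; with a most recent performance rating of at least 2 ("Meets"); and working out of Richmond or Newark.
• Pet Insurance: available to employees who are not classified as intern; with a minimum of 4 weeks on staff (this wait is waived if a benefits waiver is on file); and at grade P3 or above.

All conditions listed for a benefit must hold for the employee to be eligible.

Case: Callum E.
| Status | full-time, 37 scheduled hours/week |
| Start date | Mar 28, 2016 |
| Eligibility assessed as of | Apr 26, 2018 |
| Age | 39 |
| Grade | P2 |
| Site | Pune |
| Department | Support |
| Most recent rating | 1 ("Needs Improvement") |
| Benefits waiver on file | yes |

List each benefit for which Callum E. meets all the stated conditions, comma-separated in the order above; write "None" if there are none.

Service from Mar 28, 2016 to Apr 26, 2018: 759 days.
Dependent Care FSA — status full-time ✓; dept Support ✗ → not eligible.
Stock Option Plan — status full-time ✓; service 759 days ≥ 9 months (≈270 days) ✓; dept Support ✗ → not eligible.
Relocation Assistance — status full-time ✓ (not excluded); benefits waiver on file ✓; grade P2 ≥ P2 ✓; 37 hrs/wk < 40 ✗ → not eligible.
Home Office Allowance — service 759 days ≥ 30 days ✓; rating 1 < 2 ✗ → not eligible.
Paid Family Leave — status full-time ✓; benefits waiver on file ✓; dept Support ✓ → eligible.
Medical Plan — status full-time ✓ (not excluded); benefits waiver on file ✓; site Pune ✗ (not Calgary, Spokane, or Richmond) → not eligible.
Education Assistance — status full-time ✓ (not excluded); service 759 days ≥ 24 months (≈720 days) ✓; age 39 ≥ 18 ✓; rating 1 < 2 ✗ → not eligible.
Pet Insurance — status full-time ✓ (not excluded); benefits waiver on file ✓; grade P2 < P3 ✗ → not eligible.

Paid Family Leave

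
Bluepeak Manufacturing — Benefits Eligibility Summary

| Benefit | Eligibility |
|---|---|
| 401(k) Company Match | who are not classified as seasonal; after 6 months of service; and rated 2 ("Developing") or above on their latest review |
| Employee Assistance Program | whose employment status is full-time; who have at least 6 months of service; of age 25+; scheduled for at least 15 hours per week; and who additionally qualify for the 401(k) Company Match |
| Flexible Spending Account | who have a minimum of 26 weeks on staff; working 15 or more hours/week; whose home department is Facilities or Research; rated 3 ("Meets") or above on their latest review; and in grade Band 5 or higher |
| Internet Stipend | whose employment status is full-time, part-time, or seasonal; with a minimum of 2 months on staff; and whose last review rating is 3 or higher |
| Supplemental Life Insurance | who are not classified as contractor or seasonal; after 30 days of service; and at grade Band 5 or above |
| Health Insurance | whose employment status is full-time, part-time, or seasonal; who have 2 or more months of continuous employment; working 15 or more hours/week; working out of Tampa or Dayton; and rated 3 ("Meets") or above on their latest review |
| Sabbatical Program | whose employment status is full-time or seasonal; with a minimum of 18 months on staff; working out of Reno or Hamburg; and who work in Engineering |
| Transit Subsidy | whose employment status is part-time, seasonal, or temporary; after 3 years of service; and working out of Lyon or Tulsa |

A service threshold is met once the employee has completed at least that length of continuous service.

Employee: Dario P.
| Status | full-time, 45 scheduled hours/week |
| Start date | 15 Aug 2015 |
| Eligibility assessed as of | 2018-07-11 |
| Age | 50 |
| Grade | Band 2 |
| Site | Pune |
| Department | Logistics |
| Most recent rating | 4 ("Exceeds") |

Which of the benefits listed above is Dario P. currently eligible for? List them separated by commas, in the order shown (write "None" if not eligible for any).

401(k) Company Match, Employee Assistance Program, Internet Stipend

Service from 15 Aug 2015 to 2018-07-11: 1061 days.
401(k) Company Match — status full-time ✓ (not excluded); service 1061 days ≥ 6 months (≈180 days) ✓; rating 4 ≥ 2 ✓ → eligible.
Employee Assistance Program — status full-time ✓; service 1061 days ≥ 6 months (≈180 days) ✓; age 50 ≥ 25 ✓; 45 hrs/wk ≥ 15 ✓; eligible for 401(k) Company Match ✓ → eligible.
Flexible Spending Account — service 1061 days ≥ 26 weeks (≈182 days) ✓; 45 hrs/wk ≥ 15 ✓; dept Logistics ✗ → not eligible.
Internet Stipend — status full-time ✓; service 1061 days ≥ 2 months (≈60 days) ✓; rating 4 ≥ 3 ✓ → eligible.
Supplemental Life Insurance — status full-time ✓ (not excluded); service 1061 days ≥ 30 days ✓; grade Band 2 < Band 5 ✗ → not eligible.
Health Insurance — status full-time ✓; service 1061 days ≥ 2 months (≈60 days) ✓; 45 hrs/wk ≥ 15 ✓; site Pune ✗ (not Tampa or Dayton) → not eligible.
Sabbatical Program — status full-time ✓; service 1061 days ≥ 18 months (≈540 days) ✓; site Pune ✗ (not Reno or Hamburg) → not eligible.
Transit Subsidy — status full-time ✗ (requires part-time, seasonal, or temporary) → not eligible.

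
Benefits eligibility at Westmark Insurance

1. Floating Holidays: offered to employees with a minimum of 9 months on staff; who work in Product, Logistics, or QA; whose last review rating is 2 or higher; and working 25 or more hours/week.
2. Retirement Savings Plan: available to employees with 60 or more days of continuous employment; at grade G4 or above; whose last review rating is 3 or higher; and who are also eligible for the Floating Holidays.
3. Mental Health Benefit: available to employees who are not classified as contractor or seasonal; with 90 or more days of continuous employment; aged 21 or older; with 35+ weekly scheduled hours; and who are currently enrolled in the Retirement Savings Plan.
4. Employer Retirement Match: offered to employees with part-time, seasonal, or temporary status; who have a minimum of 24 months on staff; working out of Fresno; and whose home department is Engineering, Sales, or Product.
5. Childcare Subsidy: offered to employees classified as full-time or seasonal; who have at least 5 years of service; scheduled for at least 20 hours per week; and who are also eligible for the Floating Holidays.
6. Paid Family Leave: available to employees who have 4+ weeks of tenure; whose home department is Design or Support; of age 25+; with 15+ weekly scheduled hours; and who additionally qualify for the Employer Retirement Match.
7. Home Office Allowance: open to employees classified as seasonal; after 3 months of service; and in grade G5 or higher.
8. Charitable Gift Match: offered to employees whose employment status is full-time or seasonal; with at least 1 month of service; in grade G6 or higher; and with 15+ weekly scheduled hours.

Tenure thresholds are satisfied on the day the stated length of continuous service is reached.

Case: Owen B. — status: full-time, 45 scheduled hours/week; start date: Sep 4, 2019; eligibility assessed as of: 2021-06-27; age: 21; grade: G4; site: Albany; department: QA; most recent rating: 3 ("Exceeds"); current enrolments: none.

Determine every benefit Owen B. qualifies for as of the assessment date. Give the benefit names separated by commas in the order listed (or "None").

Service from Sep 4, 2019 to 2021-06-27: 662 days.
Floating Holidays — service 662 days ≥ 9 months (≈270 days) ✓; dept QA ✓; rating 3 ≥ 2 ✓; 45 hrs/wk ≥ 25 ✓ → eligible.
Retirement Savings Plan — service 662 days ≥ 60 days ✓; grade G4 ≥ G4 ✓; rating 3 ≥ 3 ✓; eligible for Floating Holidays ✓ → eligible.
Mental Health Benefit — status full-time ✓ (not excluded); service 662 days ≥ 90 days ✓; age 21 ≥ 21 ✓; 45 hrs/wk ≥ 35 ✓; not enrolled in Retirement Savings Plan ✗ → not eligible.
Employer Retirement Match — status full-time ✗ (requires part-time, seasonal, or temporary) → not eligible.
Childcare Subsidy — status full-time ✓; service 662 days < 5 years (≈1825 days) ✗ → not eligible.
Paid Family Leave — service 662 days ≥ 4 weeks (≈28 days) ✓; dept QA ✗ → not eligible.
Home Office Allowance — status full-time ✗ (requires seasonal) → not eligible.
Charitable Gift Match — status full-time ✓; service 662 days ≥ 1 month (≈30 days) ✓; grade G4 < G6 ✗ → not eligible.

Floating Holidays, Retirement Savings Plan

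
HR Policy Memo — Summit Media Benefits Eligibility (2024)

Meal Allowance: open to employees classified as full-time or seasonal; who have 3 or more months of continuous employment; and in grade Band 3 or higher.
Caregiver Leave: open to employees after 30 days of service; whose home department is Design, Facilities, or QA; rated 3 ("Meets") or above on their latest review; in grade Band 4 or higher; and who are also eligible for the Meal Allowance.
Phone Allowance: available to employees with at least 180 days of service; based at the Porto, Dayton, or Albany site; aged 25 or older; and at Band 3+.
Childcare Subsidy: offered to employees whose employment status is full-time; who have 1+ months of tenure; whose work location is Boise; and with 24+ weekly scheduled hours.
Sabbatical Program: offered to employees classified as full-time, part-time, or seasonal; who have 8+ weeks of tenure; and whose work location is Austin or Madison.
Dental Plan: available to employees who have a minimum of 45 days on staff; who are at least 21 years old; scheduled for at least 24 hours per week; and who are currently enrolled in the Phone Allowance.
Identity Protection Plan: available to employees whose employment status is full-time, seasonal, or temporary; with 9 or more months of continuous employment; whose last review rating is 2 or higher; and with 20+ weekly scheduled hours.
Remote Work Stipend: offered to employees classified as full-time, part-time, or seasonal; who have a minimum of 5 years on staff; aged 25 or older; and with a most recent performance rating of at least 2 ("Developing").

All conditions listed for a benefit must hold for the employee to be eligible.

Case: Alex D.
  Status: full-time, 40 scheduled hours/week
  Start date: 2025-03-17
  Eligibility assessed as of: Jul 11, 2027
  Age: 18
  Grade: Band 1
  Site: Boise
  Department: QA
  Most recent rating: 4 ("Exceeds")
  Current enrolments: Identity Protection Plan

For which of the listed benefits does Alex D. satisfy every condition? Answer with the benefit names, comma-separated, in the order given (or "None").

Childcare Subsidy, Identity Protection Plan

Service from 2025-03-17 to Jul 11, 2027: 846 days.
Meal Allowance — status full-time ✓; service 846 days ≥ 3 months (≈90 days) ✓; grade Band 1 < Band 3 ✗ → not eligible.
Caregiver Leave — service 846 days ≥ 30 days ✓; dept QA ✓; rating 4 ≥ 3 ✓; grade Band 1 < Band 4 ✗ → not eligible.
Phone Allowance — service 846 days ≥ 180 days ✓; site Boise ✗ (not Porto, Dayton, or Albany) → not eligible.
Childcare Subsidy — status full-time ✓; service 846 days ≥ 1 month (≈30 days) ✓; site Boise ✓; 40 hrs/wk ≥ 24 ✓ → eligible.
Sabbatical Program — status full-time ✓; service 846 days ≥ 8 weeks (≈56 days) ✓; site Boise ✗ (not Austin or Madison) → not eligible.
Dental Plan — service 846 days ≥ 45 days ✓; age 18 < 21 ✗ → not eligible.
Identity Protection Plan — status full-time ✓; service 846 days ≥ 9 months (≈270 days) ✓; rating 4 ≥ 2 ✓; 40 hrs/wk ≥ 20 ✓ → eligible.
Remote Work Stipend — status full-time ✓; service 846 days < 5 years (≈1825 days) ✗ → not eligible.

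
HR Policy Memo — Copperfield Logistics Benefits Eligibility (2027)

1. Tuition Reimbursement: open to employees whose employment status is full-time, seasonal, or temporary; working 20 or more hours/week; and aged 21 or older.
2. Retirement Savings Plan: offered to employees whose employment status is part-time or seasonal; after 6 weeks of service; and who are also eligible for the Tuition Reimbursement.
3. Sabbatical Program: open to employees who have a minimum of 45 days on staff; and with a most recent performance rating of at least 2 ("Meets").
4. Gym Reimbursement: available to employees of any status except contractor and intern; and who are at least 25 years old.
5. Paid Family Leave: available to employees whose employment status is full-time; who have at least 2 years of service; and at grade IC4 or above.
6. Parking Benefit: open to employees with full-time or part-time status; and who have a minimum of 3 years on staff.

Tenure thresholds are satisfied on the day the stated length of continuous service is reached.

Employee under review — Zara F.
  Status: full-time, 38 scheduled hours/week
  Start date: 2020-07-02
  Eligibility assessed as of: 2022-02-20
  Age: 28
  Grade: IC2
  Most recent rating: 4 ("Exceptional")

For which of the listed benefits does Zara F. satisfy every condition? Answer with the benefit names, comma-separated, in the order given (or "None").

Tuition Reimbursement, Sabbatical Program, Gym Reimbursement

Service from 2020-07-02 to 2022-02-20: 598 days.
Tuition Reimbursement — status full-time ✓; 38 hrs/wk ≥ 20 ✓; age 28 ≥ 21 ✓ → eligible.
Retirement Savings Plan — status full-time ✗ (requires part-time or seasonal) → not eligible.
Sabbatical Program — service 598 days ≥ 45 days ✓; rating 4 ≥ 2 ✓ → eligible.
Gym Reimbursement — status full-time ✓ (not excluded); age 28 ≥ 25 ✓ → eligible.
Paid Family Leave — status full-time ✓; service 598 days < 2 years (≈730 days) ✗ → not eligible.
Parking Benefit — status full-time ✓; service 598 days < 3 years (≈1095 days) ✗ → not eligible.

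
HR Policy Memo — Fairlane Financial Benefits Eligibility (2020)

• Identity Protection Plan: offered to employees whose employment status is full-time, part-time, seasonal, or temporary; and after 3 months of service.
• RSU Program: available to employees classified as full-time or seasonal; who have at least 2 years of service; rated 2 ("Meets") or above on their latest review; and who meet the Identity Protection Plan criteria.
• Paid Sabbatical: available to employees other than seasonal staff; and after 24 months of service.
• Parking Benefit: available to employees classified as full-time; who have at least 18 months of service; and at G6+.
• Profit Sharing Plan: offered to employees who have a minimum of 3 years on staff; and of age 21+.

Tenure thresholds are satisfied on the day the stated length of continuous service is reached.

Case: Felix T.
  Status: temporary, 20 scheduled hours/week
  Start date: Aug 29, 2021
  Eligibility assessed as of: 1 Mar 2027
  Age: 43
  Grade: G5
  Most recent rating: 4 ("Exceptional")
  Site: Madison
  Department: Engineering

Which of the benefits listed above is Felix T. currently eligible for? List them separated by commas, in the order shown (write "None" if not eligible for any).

Service from Aug 29, 2021 to 1 Mar 2027: 2010 days.
Identity Protection Plan — status temporary ✓; service 2010 days ≥ 3 months (≈90 days) ✓ → eligible.
RSU Program — status temporary ✗ (requires full-time or seasonal) → not eligible.
Paid Sabbatical — status temporary ✓ (not excluded); service 2010 days ≥ 24 months (≈720 days) ✓ → eligible.
Parking Benefit — status temporary ✗ (requires full-time) → not eligible.
Profit Sharing Plan — service 2010 days ≥ 3 years (≈1095 days) ✓; age 43 ≥ 21 ✓ → eligible.

Identity Protection Plan, Paid Sabbatical, Profit Sharing Plan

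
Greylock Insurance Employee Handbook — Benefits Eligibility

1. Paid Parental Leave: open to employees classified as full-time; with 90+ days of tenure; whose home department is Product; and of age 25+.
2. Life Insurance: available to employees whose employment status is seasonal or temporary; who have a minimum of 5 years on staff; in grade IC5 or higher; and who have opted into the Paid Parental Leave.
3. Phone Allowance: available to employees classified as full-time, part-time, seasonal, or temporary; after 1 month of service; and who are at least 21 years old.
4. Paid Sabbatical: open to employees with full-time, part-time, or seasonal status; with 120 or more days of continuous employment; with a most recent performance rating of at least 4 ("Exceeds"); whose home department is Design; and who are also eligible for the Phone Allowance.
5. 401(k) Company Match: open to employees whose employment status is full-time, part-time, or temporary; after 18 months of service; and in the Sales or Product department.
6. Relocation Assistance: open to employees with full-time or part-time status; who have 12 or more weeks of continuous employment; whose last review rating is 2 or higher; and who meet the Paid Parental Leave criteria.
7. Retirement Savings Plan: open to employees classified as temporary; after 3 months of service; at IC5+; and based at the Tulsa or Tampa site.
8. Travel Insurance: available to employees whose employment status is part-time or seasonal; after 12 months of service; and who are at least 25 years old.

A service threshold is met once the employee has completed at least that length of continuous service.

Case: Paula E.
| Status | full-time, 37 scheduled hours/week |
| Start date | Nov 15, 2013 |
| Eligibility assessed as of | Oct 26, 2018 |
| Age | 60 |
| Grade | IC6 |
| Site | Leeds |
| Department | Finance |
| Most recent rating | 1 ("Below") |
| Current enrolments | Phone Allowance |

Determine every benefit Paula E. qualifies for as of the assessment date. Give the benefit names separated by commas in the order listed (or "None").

Service from Nov 15, 2013 to Oct 26, 2018: 1806 days.
Paid Parental Leave — status full-time ✓; service 1806 days ≥ 90 days ✓; dept Finance ✗ → not eligible.
Life Insurance — status full-time ✗ (requires seasonal or temporary) → not eligible.
Phone Allowance — status full-time ✓; service 1806 days ≥ 1 month (≈30 days) ✓; age 60 ≥ 21 ✓ → eligible.
Paid Sabbatical — status full-time ✓; service 1806 days ≥ 120 days ✓; rating 1 < 4 ✗ → not eligible.
401(k) Company Match — status full-time ✓; service 1806 days ≥ 18 months (≈540 days) ✓; dept Finance ✗ → not eligible.
Relocation Assistance — status full-time ✓; service 1806 days ≥ 12 weeks (≈84 days) ✓; rating 1 < 2 ✗ → not eligible.
Retirement Savings Plan — status full-time ✗ (requires temporary) → not eligible.
Travel Insurance — status full-time ✗ (requires part-time or seasonal) → not eligible.

Phone Allowance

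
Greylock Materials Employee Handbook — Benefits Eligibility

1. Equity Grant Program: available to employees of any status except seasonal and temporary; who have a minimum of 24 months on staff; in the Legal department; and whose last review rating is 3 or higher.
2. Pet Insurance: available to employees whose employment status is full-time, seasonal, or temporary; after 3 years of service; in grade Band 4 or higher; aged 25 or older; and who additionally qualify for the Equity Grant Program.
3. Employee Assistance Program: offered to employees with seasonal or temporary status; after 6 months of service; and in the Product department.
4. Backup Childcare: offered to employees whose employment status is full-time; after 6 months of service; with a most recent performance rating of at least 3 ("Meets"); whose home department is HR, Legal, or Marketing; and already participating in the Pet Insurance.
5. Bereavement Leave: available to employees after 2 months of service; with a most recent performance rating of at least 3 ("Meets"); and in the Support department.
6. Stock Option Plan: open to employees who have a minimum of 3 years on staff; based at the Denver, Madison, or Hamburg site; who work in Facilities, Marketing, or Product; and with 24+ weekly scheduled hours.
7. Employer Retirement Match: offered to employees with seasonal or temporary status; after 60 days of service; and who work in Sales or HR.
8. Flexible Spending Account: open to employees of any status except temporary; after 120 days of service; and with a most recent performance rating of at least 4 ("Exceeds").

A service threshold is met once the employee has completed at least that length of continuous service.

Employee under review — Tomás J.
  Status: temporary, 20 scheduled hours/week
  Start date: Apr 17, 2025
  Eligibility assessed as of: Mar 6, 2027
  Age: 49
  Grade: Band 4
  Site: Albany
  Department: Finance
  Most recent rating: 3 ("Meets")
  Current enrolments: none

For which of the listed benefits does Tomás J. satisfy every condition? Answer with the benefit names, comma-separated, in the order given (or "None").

None

Service from Apr 17, 2025 to Mar 6, 2027: 688 days.
Equity Grant Program — status temporary ✗ (excluded) → not eligible.
Pet Insurance — status temporary ✓; service 688 days < 3 years (≈1095 days) ✗ → not eligible.
Employee Assistance Program — status temporary ✓; service 688 days ≥ 6 months (≈180 days) ✓; dept Finance ✗ → not eligible.
Backup Childcare — status temporary ✗ (requires full-time) → not eligible.
Bereavement Leave — service 688 days ≥ 2 months (≈60 days) ✓; rating 3 ≥ 3 ✓; dept Finance ✗ → not eligible.
Stock Option Plan — service 688 days < 3 years (≈1095 days) ✗ → not eligible.
Employer Retirement Match — status temporary ✓; service 688 days ≥ 60 days ✓; dept Finance ✗ → not eligible.
Flexible Spending Account — status temporary ✗ (excluded) → not eligible.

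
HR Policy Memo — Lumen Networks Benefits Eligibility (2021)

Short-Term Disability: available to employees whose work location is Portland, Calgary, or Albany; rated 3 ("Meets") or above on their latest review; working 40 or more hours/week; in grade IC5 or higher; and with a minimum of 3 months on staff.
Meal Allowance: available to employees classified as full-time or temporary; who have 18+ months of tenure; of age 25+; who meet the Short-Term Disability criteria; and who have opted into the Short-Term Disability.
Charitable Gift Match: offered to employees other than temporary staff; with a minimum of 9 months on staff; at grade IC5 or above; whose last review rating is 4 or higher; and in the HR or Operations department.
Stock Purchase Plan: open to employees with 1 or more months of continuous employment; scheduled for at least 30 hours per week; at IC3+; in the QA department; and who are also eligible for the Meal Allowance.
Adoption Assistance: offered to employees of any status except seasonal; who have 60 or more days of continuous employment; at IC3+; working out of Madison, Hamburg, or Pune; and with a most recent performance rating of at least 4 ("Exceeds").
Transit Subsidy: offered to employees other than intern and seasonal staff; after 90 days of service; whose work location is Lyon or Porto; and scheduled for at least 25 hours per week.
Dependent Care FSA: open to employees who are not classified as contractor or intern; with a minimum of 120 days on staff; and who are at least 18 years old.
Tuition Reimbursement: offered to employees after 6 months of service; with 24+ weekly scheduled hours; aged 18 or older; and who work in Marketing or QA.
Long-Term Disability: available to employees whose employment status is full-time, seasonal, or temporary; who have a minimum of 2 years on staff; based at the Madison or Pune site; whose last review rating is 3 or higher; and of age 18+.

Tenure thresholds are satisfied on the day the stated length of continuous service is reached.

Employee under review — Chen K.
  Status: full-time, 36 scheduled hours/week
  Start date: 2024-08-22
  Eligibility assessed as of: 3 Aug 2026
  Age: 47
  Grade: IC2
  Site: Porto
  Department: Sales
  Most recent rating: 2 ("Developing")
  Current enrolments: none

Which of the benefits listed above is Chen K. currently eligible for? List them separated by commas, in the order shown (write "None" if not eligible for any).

Service from 2024-08-22 to 3 Aug 2026: 711 days.
Short-Term Disability — site Porto ✗ (not Portland, Calgary, or Albany) → not eligible.
Meal Allowance — status full-time ✓; service 711 days ≥ 18 months (≈540 days) ✓; age 47 ≥ 25 ✓; not eligible for Short-Term Disability ✗ → not eligible.
Charitable Gift Match — status full-time ✓ (not excluded); service 711 days ≥ 9 months (≈270 days) ✓; grade IC2 < IC5 ✗ → not eligible.
Stock Purchase Plan — service 711 days ≥ 1 month (≈30 days) ✓; 36 hrs/wk ≥ 30 ✓; grade IC2 < IC3 ✗ → not eligible.
Adoption Assistance — status full-time ✓ (not excluded); service 711 days ≥ 60 days ✓; grade IC2 < IC3 ✗ → not eligible.
Transit Subsidy — status full-time ✓ (not excluded); service 711 days ≥ 90 days ✓; site Porto ✓; 36 hrs/wk ≥ 25 ✓ → eligible.
Dependent Care FSA — status full-time ✓ (not excluded); service 711 days ≥ 120 days ✓; age 47 ≥ 18 ✓ → eligible.
Tuition Reimbursement — service 711 days ≥ 6 months (≈180 days) ✓; 36 hrs/wk ≥ 24 ✓; age 47 ≥ 18 ✓; dept Sales ✗ → not eligible.
Long-Term Disability — status full-time ✓; service 711 days < 2 years (≈730 days) ✗ → not eligible.

Transit Subsidy, Dependent Care FSA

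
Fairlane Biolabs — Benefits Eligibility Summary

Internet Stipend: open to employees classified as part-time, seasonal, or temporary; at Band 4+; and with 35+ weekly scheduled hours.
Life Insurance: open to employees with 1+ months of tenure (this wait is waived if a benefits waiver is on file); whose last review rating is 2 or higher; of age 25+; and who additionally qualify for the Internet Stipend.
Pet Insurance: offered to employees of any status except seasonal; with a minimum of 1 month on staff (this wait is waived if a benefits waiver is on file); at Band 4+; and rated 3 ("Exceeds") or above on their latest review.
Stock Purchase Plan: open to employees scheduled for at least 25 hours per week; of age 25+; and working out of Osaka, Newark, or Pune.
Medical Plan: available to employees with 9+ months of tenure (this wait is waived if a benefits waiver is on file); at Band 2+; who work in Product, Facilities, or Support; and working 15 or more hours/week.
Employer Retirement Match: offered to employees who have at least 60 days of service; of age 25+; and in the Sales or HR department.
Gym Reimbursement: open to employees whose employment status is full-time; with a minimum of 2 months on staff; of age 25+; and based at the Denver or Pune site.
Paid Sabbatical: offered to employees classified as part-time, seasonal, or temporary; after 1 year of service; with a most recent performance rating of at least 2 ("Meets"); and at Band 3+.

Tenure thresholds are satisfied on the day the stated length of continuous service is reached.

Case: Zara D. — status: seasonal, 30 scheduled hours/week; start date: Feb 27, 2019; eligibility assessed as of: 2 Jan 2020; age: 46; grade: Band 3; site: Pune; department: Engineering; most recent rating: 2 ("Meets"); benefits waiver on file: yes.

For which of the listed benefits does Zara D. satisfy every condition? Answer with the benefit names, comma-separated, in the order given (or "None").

Stock Purchase Plan

Service from Feb 27, 2019 to 2 Jan 2020: 309 days.
Internet Stipend — status seasonal ✓; grade Band 3 < Band 4 ✗ → not eligible.
Life Insurance — benefits waiver on file ✓; rating 2 ≥ 2 ✓; age 46 ≥ 25 ✓; not eligible for Internet Stipend ✗ → not eligible.
Pet Insurance — status seasonal ✗ (excluded) → not eligible.
Stock Purchase Plan — 30 hrs/wk ≥ 25 ✓; age 46 ≥ 25 ✓; site Pune ✓ → eligible.
Medical Plan — benefits waiver on file ✓; grade Band 3 ≥ Band 2 ✓; dept Engineering ✗ → not eligible.
Employer Retirement Match — service 309 days ≥ 60 days ✓; age 46 ≥ 25 ✓; dept Engineering ✗ → not eligible.
Gym Reimbursement — status seasonal ✗ (requires full-time) → not eligible.
Paid Sabbatical — status seasonal ✓; service 309 days < 1 year (≈365 days) ✗ → not eligible.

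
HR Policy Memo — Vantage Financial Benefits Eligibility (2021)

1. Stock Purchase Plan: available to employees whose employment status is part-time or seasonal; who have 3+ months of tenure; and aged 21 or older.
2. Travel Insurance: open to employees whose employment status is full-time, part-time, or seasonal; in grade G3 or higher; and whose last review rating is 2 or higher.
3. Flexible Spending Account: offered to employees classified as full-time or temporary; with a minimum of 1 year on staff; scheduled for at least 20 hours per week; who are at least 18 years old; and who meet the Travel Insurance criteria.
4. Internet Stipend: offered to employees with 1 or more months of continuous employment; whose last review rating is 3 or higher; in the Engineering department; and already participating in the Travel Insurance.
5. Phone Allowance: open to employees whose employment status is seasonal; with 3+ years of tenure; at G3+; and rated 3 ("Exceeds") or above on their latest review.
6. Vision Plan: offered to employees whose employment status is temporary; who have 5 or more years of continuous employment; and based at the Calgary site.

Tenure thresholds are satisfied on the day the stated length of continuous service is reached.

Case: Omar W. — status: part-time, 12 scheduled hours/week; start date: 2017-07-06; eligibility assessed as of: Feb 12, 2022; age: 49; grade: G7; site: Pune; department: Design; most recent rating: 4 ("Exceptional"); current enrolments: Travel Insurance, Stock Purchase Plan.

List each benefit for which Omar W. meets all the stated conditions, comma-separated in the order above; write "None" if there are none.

Service from 2017-07-06 to Feb 12, 2022: 1682 days.
Stock Purchase Plan — status part-time ✓; service 1682 days ≥ 3 months (≈90 days) ✓; age 49 ≥ 21 ✓ → eligible.
Travel Insurance — status part-time ✓; grade G7 ≥ G3 ✓; rating 4 ≥ 2 ✓ → eligible.
Flexible Spending Account — status part-time ✗ (requires full-time or temporary) → not eligible.
Internet Stipend — service 1682 days ≥ 1 month (≈30 days) ✓; rating 4 ≥ 3 ✓; dept Design ✗ → not eligible.
Phone Allowance — status part-time ✗ (requires seasonal) → not eligible.
Vision Plan — status part-time ✗ (requires temporary) → not eligible.

Stock Purchase Plan, Travel Insurance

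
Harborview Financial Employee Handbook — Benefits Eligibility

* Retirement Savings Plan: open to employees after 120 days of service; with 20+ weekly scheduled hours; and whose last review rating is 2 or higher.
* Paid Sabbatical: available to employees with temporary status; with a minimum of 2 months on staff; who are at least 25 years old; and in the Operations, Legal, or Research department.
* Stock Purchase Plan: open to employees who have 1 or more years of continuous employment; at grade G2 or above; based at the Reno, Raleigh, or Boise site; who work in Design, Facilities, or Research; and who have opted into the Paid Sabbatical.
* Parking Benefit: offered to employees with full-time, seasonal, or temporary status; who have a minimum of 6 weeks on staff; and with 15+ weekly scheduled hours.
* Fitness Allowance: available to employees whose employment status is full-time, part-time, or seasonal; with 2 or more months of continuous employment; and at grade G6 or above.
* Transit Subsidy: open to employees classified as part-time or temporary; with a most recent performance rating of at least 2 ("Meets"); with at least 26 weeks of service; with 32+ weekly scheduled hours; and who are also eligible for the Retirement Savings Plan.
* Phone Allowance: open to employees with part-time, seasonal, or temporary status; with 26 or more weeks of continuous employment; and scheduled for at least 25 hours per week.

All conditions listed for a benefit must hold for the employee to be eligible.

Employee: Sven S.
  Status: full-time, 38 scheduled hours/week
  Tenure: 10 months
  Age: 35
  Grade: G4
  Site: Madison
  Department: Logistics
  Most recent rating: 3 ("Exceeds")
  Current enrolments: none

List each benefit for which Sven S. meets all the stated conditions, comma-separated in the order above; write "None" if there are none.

Retirement Savings Plan — service 10 months ≥ 120 days ✓; 38 hrs/wk ≥ 20 ✓; rating 3 ≥ 2 ✓ → eligible.
Paid Sabbatical — status full-time ✗ (requires temporary) → not eligible.
Stock Purchase Plan — service 10 months < 1 year (≈365 days) ✗ → not eligible.
Parking Benefit — status full-time ✓; service 10 months ≥ 6 weeks (≈42 days) ✓; 38 hrs/wk ≥ 15 ✓ → eligible.
Fitness Allowance — status full-time ✓; service 10 months ≥ 2 months ✓; grade G4 < G6 ✗ → not eligible.
Transit Subsidy — status full-time ✗ (requires part-time or temporary) → not eligible.
Phone Allowance — status full-time ✗ (requires part-time, seasonal, or temporary) → not eligible.

Retirement Savings Plan, Parking Benefit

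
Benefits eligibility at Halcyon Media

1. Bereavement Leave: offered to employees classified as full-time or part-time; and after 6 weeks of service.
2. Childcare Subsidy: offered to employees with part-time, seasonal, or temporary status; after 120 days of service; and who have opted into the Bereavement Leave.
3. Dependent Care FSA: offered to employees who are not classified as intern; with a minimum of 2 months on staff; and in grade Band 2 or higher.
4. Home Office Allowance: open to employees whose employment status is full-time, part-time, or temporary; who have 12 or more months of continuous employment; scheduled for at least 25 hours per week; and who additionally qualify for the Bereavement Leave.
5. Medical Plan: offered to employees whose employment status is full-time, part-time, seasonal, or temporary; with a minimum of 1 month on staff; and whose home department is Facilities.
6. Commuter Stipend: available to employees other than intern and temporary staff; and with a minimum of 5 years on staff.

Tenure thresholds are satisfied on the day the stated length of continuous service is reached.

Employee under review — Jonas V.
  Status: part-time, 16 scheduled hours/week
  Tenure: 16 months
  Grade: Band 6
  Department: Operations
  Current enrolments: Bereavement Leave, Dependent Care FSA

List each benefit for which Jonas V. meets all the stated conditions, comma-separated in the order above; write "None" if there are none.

Bereavement Leave, Childcare Subsidy, Dependent Care FSA

Bereavement Leave — status part-time ✓; service 16 months ≥ 6 weeks (≈42 days) ✓ → eligible.
Childcare Subsidy — status part-time ✓; service 16 months ≥ 120 days ✓; enrolled in Bereavement Leave ✓ → eligible.
Dependent Care FSA — status part-time ✓ (not excluded); service 16 months ≥ 2 months ✓; grade Band 6 ≥ Band 2 ✓ → eligible.
Home Office Allowance — status part-time ✓; service 16 months ≥ 12 months ✓; 16 hrs/wk < 25 ✗ → not eligible.
Medical Plan — status part-time ✓; service 16 months ≥ 1 month ✓; dept Operations ✗ → not eligible.
Commuter Stipend — status part-time ✓ (not excluded); service 16 months < 5 years (≈1825 days) ✗ → not eligible.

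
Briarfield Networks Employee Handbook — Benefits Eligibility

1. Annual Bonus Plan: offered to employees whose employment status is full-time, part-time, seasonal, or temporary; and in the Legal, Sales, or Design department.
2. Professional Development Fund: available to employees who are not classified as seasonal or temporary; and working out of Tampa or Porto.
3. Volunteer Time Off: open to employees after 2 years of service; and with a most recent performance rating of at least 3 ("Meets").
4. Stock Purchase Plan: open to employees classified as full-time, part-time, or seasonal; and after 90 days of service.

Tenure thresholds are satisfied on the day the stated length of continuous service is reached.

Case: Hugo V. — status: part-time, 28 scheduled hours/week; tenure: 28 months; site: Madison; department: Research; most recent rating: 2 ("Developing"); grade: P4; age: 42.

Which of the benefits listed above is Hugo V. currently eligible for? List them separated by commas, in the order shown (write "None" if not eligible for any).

Stock Purchase Plan

Annual Bonus Plan — status part-time ✓; dept Research ✗ → not eligible.
Professional Development Fund — status part-time ✓ (not excluded); site Madison ✗ (not Tampa or Porto) → not eligible.
Volunteer Time Off — service 28 months ≥ 2 years (≈730 days) ✓; rating 2 < 3 ✗ → not eligible.
Stock Purchase Plan — status part-time ✓; service 28 months ≥ 90 days ✓ → eligible.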